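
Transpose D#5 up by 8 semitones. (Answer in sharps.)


D#5: chromatic position 3 in octave 5 → absolute = 5×12 + 3 = 63
Transpose up 8: 63 + 8 = 71
71 = 5×12 + 11 → B in octave 5
Result = B5


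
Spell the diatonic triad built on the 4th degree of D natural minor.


Let's work it out.
D natural minor scale: D E F G A Bb C
Diatonic triad on degree 4 stacks scale notes 4, 6, 1: G Bb D
G→Bb = 3 semitones; G→D = 7 semitones → minor triad
= G Bb D (minor)


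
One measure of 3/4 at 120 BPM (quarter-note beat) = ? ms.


Solution.
Quarter-note beat duration = 60000 / 120 ms
Beats per measure (3/4) = 3
One measure = 3 × 60000 / 120 = 180000 / 120 ms
= 1500.0 ms


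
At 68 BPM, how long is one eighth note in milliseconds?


Step by step:
One quarter-note beat = 60000 / BPM = 60000 / 68 ms
Eighth note = 1/2 × quarter note
Duration = 1/2 × 60000 / 68 = 30000 / 68
= 441.2 ms


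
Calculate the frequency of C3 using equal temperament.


Let's work it out.
f = 440 × 2^(n/12) where n = semitones from A4
C3: -21 semitones from A4
f = 440 × 2^(-21/12)
f = 130.81 Hz


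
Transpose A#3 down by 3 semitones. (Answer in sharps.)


Let's work it out.
A#3: chromatic position 10 in octave 3 → absolute = 3×12 + 10 = 46
Transpose down 3: 46 - 3 = 43
43 = 3×12 + 7 → G in octave 3
Result = G3


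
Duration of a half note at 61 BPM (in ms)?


One quarter-note beat = 60000 / BPM = 60000 / 61 ms
Half note = 2 × quarter note
Duration = 2 × 60000 / 61 = 120000 / 61
= 1967.2 ms


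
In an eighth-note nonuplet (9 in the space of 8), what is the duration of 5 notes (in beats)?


Nonuplet: 9 notes occupy the space of 8 eighth notes
Space = 8 × 1/2 = 4 beats
Each nonuplet note = 4 / 9 = 4/9 beats
5 notes = 5 × 4/9 = 20/9
= 20/9 beats


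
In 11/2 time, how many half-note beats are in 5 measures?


Working:
Time signature 11/2: the bottom number 2 means the half note gets one count
The top number 11 means 11 half-note beats per measure
Total = 11 × 5 measures
= 55 half-note beats


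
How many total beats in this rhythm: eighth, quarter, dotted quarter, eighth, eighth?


Let's work it out.
Beat values:
  eighth = 0.5 beats
  quarter = 1 beat
  dotted quarter = 1.5 beats
  eighth = 0.5 beats
  eighth = 0.5 beats
Sum = 0.5 + 1 + 1.5 + 0.5 + 0.5
= 4 beats


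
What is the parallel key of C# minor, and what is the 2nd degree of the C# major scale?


Reasoning:
Parallel keys share the same tonic but differ in mode
C# minor → parallel is C# major
C# major scale: C# D# E# F# G# A# B#
= C# major; 2nd degree = D#


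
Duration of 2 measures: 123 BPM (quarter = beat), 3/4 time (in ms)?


Solution.
Quarter-note beat duration = 60000 / 123 ms
Beats per measure (3/4) = 3
One measure = 3 × 60000 / 123 = 180000 / 123 ms
2 measures = 2 × 180000 / 123 = 360000 / 123
= 2926.8 ms


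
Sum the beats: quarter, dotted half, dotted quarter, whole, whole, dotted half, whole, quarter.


Beat values:
  quarter = 1 beat
  dotted half = 3 beats
  dotted quarter = 1.5 beats
  whole = 4 beats
  whole = 4 beats
  dotted half = 3 beats
  whole = 4 beats
  quarter = 1 beat
Sum = 1 + 3 + 1.5 + 4 + 4 + 3 + 4 + 1
= 21.5 beats


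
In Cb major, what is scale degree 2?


Let's work it out.
Major scale pattern: W-W-H-W-W-W-H (2-2-1-2-2-2-1 semitones)
Starting from Cb:
  Cb + 2 semitones → Db
  Db + 2 semitones → Eb
  Eb + 1 semitone → Fb
  Fb + 2 semitones → Gb
  Gb + 2 semitones → Ab
  Ab + 2 semitones → Bb
  Bb + 1 semitone → Cb
Scale: Cb Db Eb Fb Gb Ab Bb
Degree 2 = Db


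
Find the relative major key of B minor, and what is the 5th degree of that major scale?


The relative major shares the key signature and is a minor 3rd above the minor tonic
A minor 3rd above B is D
→ relative major of B minor is D major
D major scale: D E F# G A B C#
= D major; 5th degree = A


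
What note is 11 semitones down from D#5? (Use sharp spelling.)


D#5: chromatic position 3 in octave 5 → absolute = 5×12 + 3 = 63
Transpose down 11: 63 - 11 = 52
52 = 4×12 + 4 → E in octave 4
Result = E4


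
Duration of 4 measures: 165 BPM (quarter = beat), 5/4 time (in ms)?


Working:
Quarter-note beat duration = 60000 / 165 ms
Beats per measure (5/4) = 5
One measure = 5 × 60000 / 165 = 300000 / 165 ms
4 measures = 4 × 300000 / 165 = 1200000 / 165
= 7272.7 ms


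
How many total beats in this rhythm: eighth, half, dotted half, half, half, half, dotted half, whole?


Step by step:
Beat values:
  eighth = 0.5 beats
  half = 2 beats
  dotted half = 3 beats
  half = 2 beats
  half = 2 beats
  half = 2 beats
  dotted half = 3 beats
  whole = 4 beats
Sum = 0.5 + 2 + 3 + 2 + 2 + 2 + 3 + 4
= 18.5 beats


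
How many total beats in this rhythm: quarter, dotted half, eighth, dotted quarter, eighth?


Beat values:
  quarter = 1 beat
  dotted half = 3 beats
  eighth = 0.5 beats
  dotted quarter = 1.5 beats
  eighth = 0.5 beats
Sum = 1 + 3 + 0.5 + 1.5 + 0.5
= 6.5 beats


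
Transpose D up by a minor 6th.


Solution.
minor 6th: 6 letter names, 8 semitones
Letter: D + 5 → B
Pitch: D + 8 semitones, spelled as a B → Bb
= Bb


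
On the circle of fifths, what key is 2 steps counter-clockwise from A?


Each counter-clockwise step moves down a perfect 5th (= up a perfect 4th)
From A: A → D → G
= G


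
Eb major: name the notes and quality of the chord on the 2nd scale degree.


Working:
Eb major scale: Eb F G Ab Bb C D
Diatonic triad on degree 2 stacks scale notes 2, 4, 6: F Ab C
F→Ab = 3 semitones; F→C = 7 semitones → minor triad
= F Ab C (minor)


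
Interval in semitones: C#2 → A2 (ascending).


Step by step:
Absolute semitone position = octave×12 + chromatic position
C#2: 2×12 + 1 = 25
A2: 2×12 + 9 = 33
Difference = 33 - 25 = 8
= 8 semitones


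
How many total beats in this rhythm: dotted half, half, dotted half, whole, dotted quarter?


Beat values:
  dotted half = 3 beats
  half = 2 beats
  dotted half = 3 beats
  whole = 4 beats
  dotted quarter = 1.5 beats
Sum = 3 + 2 + 3 + 4 + 1.5
= 13.5 beats


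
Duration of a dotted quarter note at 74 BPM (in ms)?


Let's work it out.
One quarter-note beat = 60000 / BPM = 60000 / 74 ms
Dotted quarter note = 3/2 × quarter note
Duration = 3/2 × 60000 / 74 = 90000 / 74
= 1216.2 ms


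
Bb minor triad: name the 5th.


Minor triad = root + minor 3rd (3 semitones) + perfect 5th (7 semitones)
A triad on Bb stacks thirds, so the chord tones use letter names B-D-F
Root: Bb
Minor 3rd above Bb: Db
Perfect 5th above Bb: F
The 5th = F


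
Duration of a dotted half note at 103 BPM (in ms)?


One quarter-note beat = 60000 / BPM = 60000 / 103 ms
Dotted half note = 3 × quarter note
Duration = 3 × 60000 / 103 = 180000 / 103
= 1747.6 ms


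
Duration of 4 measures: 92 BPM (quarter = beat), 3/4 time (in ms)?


Solution.
Quarter-note beat duration = 60000 / 92 ms
Beats per measure (3/4) = 3
One measure = 3 × 60000 / 92 = 180000 / 92 ms
4 measures = 4 × 180000 / 92 = 720000 / 92
= 7826.1 ms


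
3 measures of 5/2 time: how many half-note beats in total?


Let's work it out.
Time signature 5/2: the bottom number 2 means the half note gets one count
The top number 5 means 5 half-note beats per measure
Total = 5 × 3 measures
= 15 half-note beats


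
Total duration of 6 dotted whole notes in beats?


Base whole note = 4 beats
Dot 1 adds half the previous value: +2
One dotted whole = 4 + 2 = 6
6 of them = 6 × 6 = 36
= 36 beats


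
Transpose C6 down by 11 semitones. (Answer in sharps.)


Solution.
C6: chromatic position 0 in octave 6 → absolute = 6×12 + 0 = 72
Transpose down 11: 72 - 11 = 61
61 = 5×12 + 1 → C# in octave 5
Result = C#5


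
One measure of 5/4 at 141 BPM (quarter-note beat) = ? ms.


Reasoning:
Quarter-note beat duration = 60000 / 141 ms
Beats per measure (5/4) = 5
One measure = 5 × 60000 / 141 = 300000 / 141 ms
= 2127.7 ms


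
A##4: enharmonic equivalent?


Step by step:
Enharmonic notes sound the same pitch but are spelled with different letter names
A## and B name the same pitch class
= B4


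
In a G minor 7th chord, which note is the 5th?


Solution.
Minor 7th chord = root + minor 3rd + perfect 5th + minor 7th
Seventh chords stack in thirds, so the letter names are G-B-D-F
Root: G
Minor 3rd above G: Bb
Perfect 5th above G: D
Minor 7th above G: F
The 5th = D


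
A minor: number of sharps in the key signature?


Reasoning:
Sharp minor keys follow the circle of fifths: A(0), E(1), B(2), F#(3), C#(4), G#(5), D#(6), A#(7)
A minor has 0 sharps
= 0 sharps


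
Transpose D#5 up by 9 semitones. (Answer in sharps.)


D#5: chromatic position 3 in octave 5 → absolute = 5×12 + 3 = 63
Transpose up 9: 63 + 9 = 72
72 = 6×12 + 0 → C in octave 6
Result = C6


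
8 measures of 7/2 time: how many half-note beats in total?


Time signature 7/2: the bottom number 2 means the half note gets one count
The top number 7 means 7 half-note beats per measure
Total = 7 × 8 measures
= 56 half-note beats


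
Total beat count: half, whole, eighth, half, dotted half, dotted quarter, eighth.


Step by step:
Beat values:
  half = 2 beats
  whole = 4 beats
  eighth = 0.5 beats
  half = 2 beats
  dotted half = 3 beats
  dotted quarter = 1.5 beats
  eighth = 0.5 beats
Sum = 2 + 4 + 0.5 + 2 + 3 + 1.5 + 0.5
= 13.5 beats


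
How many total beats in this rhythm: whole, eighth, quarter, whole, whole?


Beat values:
  whole = 4 beats
  eighth = 0.5 beats
  quarter = 1 beat
  whole = 4 beats
  whole = 4 beats
Sum = 4 + 0.5 + 1 + 4 + 4
= 13.5 beats


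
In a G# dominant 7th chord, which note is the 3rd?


Solution.
Dominant 7th chord = root + major 3rd + perfect 5th + minor 7th
Seventh chords stack in thirds, so the letter names are G-B-D-F
Root: G#
Major 3rd above G#: B#
Perfect 5th above G#: D#
Minor 7th above G#: F#
The 3rd = B#


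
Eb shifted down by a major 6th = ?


major 6th: 6 letter names, 9 semitones
Letter: E - 5 → G
Pitch: Eb - 9 semitones, spelled as a G → Gb
= Gb


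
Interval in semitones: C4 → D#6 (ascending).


Solution.
Absolute semitone position = octave×12 + chromatic position
C4: 4×12 + 0 = 48
D#6: 6×12 + 3 = 75
Difference = 75 - 48 = 27
= 27 semitones


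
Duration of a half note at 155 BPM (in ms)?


Step by step:
One quarter-note beat = 60000 / BPM = 60000 / 155 ms
Half note = 2 × quarter note
Duration = 2 × 60000 / 155 = 120000 / 155
= 774.2 ms


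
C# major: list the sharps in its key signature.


Sharp major keys follow the circle of fifths: C(0), G(1), D(2), A(3), E(4), B(5), F#(6), C#(7)
C# major has 7 sharps
Order of sharps: F# C# G# D# A# E# B# → first 7: F#, C#, G#, D#, A#, E#, B#
= F#, C#, G#, D#, A#, E#, B#


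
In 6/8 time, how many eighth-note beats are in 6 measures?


Working:
Time signature 6/8: the bottom number 8 means the eighth note gets one count
The top number 6 means 6 eighth-note beats per measure
Total = 6 × 6 measures
= 36 eighth-note beats


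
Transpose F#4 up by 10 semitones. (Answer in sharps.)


F#4: chromatic position 6 in octave 4 → absolute = 4×12 + 6 = 54
Transpose up 10: 54 + 10 = 64
64 = 5×12 + 4 → E in octave 5
Result = E5


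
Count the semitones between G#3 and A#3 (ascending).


Reasoning:
Absolute semitone position = octave×12 + chromatic position
G#3: 3×12 + 8 = 44
A#3: 3×12 + 10 = 46
Difference = 46 - 44 = 2
= 2 semitones


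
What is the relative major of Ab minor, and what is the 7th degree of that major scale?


Let's work it out.
The relative major shares the key signature and is a minor 3rd above the minor tonic
A minor 3rd above Ab is Cb
→ relative major of Ab minor is Cb major
Cb major scale: Cb Db Eb Fb Gb Ab Bb
= Cb major; 7th degree = Bb


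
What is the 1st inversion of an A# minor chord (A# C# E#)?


Reasoning:
Root position: A# C# E#
1st inversion: move root up an octave
Bass note: C#
Notes (bottom to top) = C# E# A#


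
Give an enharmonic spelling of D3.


Let's work it out.
Enharmonic notes sound the same pitch but are spelled with different letter names
D and C## name the same pitch class
= C##3


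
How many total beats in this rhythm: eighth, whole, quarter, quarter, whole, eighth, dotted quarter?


Solution.
Beat values:
  eighth = 0.5 beats
  whole = 4 beats
  quarter = 1 beat
  quarter = 1 beat
  whole = 4 beats
  eighth = 0.5 beats
  dotted quarter = 1.5 beats
Sum = 0.5 + 4 + 1 + 1 + 4 + 0.5 + 1.5
= 12.5 beats


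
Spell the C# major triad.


Major triad = root + major 3rd (4 semitones) + perfect 5th (7 semitones)
A triad on C# stacks thirds, so the chord tones use letter names C-E-G
Root: C#
Major 3rd above C#: E#
Perfect 5th above C#: G#
Chord = C# E# G#


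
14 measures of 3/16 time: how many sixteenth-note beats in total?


Solution.
Time signature 3/16: the bottom number 16 means the sixteenth note gets one count
The top number 3 means 3 sixteenth-note beats per measure
Total = 3 × 14 measures
= 42 sixteenth-note beats


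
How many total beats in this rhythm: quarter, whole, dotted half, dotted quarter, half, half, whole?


Solution.
Beat values:
  quarter = 1 beat
  whole = 4 beats
  dotted half = 3 beats
  dotted quarter = 1.5 beats
  half = 2 beats
  half = 2 beats
  whole = 4 beats
Sum = 1 + 4 + 3 + 1.5 + 2 + 2 + 4
= 17.5 beats


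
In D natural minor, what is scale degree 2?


Let's work it out.
Natural minor scale pattern: W-H-W-W-H-W-W (2-1-2-2-1-2-2 semitones)
Starting from D:
  D + 2 semitones → E
  E + 1 semitone → F
  F + 2 semitones → G
  G + 2 semitones → A
  A + 1 semitone → Bb
  Bb + 2 semitones → C
  C + 2 semitones → D
Scale: D E F G A Bb C
Degree 2 = E


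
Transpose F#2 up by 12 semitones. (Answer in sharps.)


Let's work it out.
F#2: chromatic position 6 in octave 2 → absolute = 2×12 + 6 = 30
Transpose up 12: 30 + 12 = 42
42 = 3×12 + 6 → F# in octave 3
Result = F#3


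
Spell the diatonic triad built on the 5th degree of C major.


C major scale: C D E F G A B
Diatonic triad on degree 5 stacks scale notes 5, 7, 2: G B D
G→B = 4 semitones; G→D = 7 semitones → major triad
= G B D (major)


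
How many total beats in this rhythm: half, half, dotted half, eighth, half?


Step by step:
Beat values:
  half = 2 beats
  half = 2 beats
  dotted half = 3 beats
  eighth = 0.5 beats
  half = 2 beats
Sum = 2 + 2 + 3 + 0.5 + 2
= 9.5 beats


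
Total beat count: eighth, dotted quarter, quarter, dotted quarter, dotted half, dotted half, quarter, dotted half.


Beat values:
  eighth = 0.5 beats
  dotted quarter = 1.5 beats
  quarter = 1 beat
  dotted quarter = 1.5 beats
  dotted half = 3 beats
  dotted half = 3 beats
  quarter = 1 beat
  dotted half = 3 beats
Sum = 0.5 + 1.5 + 1 + 1.5 + 3 + 3 + 1 + 3
= 14.5 beats


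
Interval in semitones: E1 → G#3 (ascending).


Solution.
Absolute semitone position = octave×12 + chromatic position
E1: 1×12 + 4 = 16
G#3: 3×12 + 8 = 44
Difference = 44 - 16 = 28
= 28 semitones


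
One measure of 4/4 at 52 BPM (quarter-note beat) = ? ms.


Quarter-note beat duration = 60000 / 52 ms
Beats per measure (4/4) = 4
One measure = 4 × 60000 / 52 = 240000 / 52 ms
= 4615.4 ms


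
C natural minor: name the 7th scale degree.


Let's work it out.
Natural minor scale pattern: W-H-W-W-H-W-W (2-1-2-2-1-2-2 semitones)
Starting from C:
  C + 2 semitones → D
  D + 1 semitone → Eb
  Eb + 2 semitones → F
  F + 2 semitones → G
  G + 1 semitone → Ab
  Ab + 2 semitones → Bb
  Bb + 2 semitones → C
Scale: C D Eb F G Ab Bb
Degree 7 = Bb


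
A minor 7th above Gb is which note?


Let's work it out.
A 7th spans 7 letter names, so from G we land on F
A minor 7th = 10 semitones above Gb
Spell F at that pitch: Fb
= Fb


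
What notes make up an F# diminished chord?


Reasoning:
Diminished triad = root + minor 3rd (3 semitones) + diminished 5th (6 semitones)
A triad on F# stacks thirds, so the chord tones use letter names F-A-C
Root: F#
Minor 3rd above F#: A
Diminished 5th above F#: C
Chord = F# A C


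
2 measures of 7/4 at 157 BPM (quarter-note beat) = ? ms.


Reasoning:
Quarter-note beat duration = 60000 / 157 ms
Beats per measure (7/4) = 7
One measure = 7 × 60000 / 157 = 420000 / 157 ms
2 measures = 2 × 420000 / 157 = 840000 / 157
= 5350.3 ms


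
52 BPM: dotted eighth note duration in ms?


One quarter-note beat = 60000 / BPM = 60000 / 52 ms
Dotted eighth note = 3/4 × quarter note
Duration = 3/4 × 60000 / 52 = 45000 / 52
= 865.4 ms


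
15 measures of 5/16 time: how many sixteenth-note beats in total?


Reasoning:
Time signature 5/16: the bottom number 16 means the sixteenth note gets one count
The top number 5 means 5 sixteenth-note beats per measure
Total = 5 × 15 measures
= 75 sixteenth-note beats


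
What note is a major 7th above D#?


Step by step:
A 7th spans 7 letter names, so from D we land on C
A major 7th = 11 semitones above D#
Spell C at that pitch: C##
= C##


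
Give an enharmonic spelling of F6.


Solution.
Enharmonic notes sound the same pitch but are spelled with different letter names
F and E# name the same pitch class
= E#6


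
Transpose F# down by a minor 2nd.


minor 2nd: 2 letter names, 1 semitones
Letter: F - 1 → E
Pitch: F# - 1 semitones, spelled as an E → E#
= E#


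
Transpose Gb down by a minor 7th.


Reasoning:
minor 7th: 7 letter names, 10 semitones
Letter: G - 6 → A
Pitch: Gb - 10 semitones, spelled as an A → Ab
= Ab


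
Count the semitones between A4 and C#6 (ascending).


Absolute semitone position = octave×12 + chromatic position
A4: 4×12 + 9 = 57
C#6: 6×12 + 1 = 73
Difference = 73 - 57 = 16
= 16 semitones


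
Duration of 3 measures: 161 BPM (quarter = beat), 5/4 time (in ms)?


Step by step:
Quarter-note beat duration = 60000 / 161 ms
Beats per measure (5/4) = 5
One measure = 5 × 60000 / 161 = 300000 / 161 ms
3 measures = 3 × 300000 / 161 = 900000 / 161
= 5590.1 ms


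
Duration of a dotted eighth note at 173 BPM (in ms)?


Working:
One quarter-note beat = 60000 / BPM = 60000 / 173 ms
Dotted eighth note = 3/4 × quarter note
Duration = 3/4 × 60000 / 173 = 45000 / 173
= 260.1 ms


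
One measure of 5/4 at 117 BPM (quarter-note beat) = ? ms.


Quarter-note beat duration = 60000 / 117 ms
Beats per measure (5/4) = 5
One measure = 5 × 60000 / 117 = 300000 / 117 ms
= 2564.1 ms


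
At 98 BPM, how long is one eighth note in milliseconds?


Reasoning:
One quarter-note beat = 60000 / BPM = 60000 / 98 ms
Eighth note = 1/2 × quarter note
Duration = 1/2 × 60000 / 98 = 30000 / 98
= 306.1 ms


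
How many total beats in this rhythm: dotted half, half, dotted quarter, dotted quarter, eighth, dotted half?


Step by step:
Beat values:
  dotted half = 3 beats
  half = 2 beats
  dotted quarter = 1.5 beats
  dotted quarter = 1.5 beats
  eighth = 0.5 beats
  dotted half = 3 beats
Sum = 3 + 2 + 1.5 + 1.5 + 0.5 + 3
= 11.5 beats


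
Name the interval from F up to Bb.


Reasoning:
Letter names: F → B spans 4 letter names → a 4th
Semitones: F → Bb = 5 half-steps
A 4th of 5 semitones is a perfect 4th
= perfect 4th


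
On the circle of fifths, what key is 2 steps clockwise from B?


Working:
Each clockwise step on the circle of fifths moves up a perfect 5th
From B: B → F#/Gb → Db
= Db


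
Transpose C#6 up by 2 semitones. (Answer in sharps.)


Let's work it out.
C#6: chromatic position 1 in octave 6 → absolute = 6×12 + 1 = 73
Transpose up 2: 73 + 2 = 75
75 = 6×12 + 3 → D# in octave 6
Result = D#6


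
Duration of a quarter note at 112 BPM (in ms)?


One quarter-note beat = 60000 / BPM = 60000 / 112 ms
Duration = 60000 / 112
= 535.7 ms


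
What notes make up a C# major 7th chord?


Major 7th chord = root + major 3rd + perfect 5th + major 7th
Seventh chords stack in thirds, so the letter names are C-E-G-B
Root: C#
Major 3rd above C#: E#
Perfect 5th above C#: G#
Major 7th above C#: B#
Chord = C# E# G# B#


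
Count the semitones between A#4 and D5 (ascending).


Absolute semitone position = octave×12 + chromatic position
A#4: 4×12 + 10 = 58
D5: 5×12 + 2 = 62
Difference = 62 - 58 = 4
= 4 semitones


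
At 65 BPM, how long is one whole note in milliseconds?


Working:
One quarter-note beat = 60000 / BPM = 60000 / 65 ms
Whole note = 4 × quarter note
Duration = 4 × 60000 / 65 = 240000 / 65
= 3692.3 ms


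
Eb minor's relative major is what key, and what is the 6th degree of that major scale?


Solution.
The relative major shares the key signature and is a minor 3rd above the minor tonic
A minor 3rd above Eb is Gb
→ relative major of Eb minor is Gb major
Gb major scale: Gb Ab Bb Cb Db Eb F
= Gb major; 6th degree = Eb


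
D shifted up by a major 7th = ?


Step by step:
major 7th: 7 letter names, 11 semitones
Letter: D + 6 → C
Pitch: D + 11 semitones, spelled as a C → C#
= C#


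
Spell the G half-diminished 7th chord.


Solution.
Half-diminished 7th chord = root + minor 3rd + diminished 5th + minor 7th
Seventh chords stack in thirds, so the letter names are G-B-D-F
Root: G
Minor 3rd above G: Bb
Diminished 5th above G: Db
Minor 7th above G: F
Chord = G Bb Db F


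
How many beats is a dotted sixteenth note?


Base sixteenth note = 1/4 beats
Dot 1 adds half the previous value: +1/8
One dotted sixteenth = 1/4 + 1/8 = 3/8
= 3/8 beats


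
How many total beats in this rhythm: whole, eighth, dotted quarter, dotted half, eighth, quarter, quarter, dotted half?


Beat values:
  whole = 4 beats
  eighth = 0.5 beats
  dotted quarter = 1.5 beats
  dotted half = 3 beats
  eighth = 0.5 beats
  quarter = 1 beat
  quarter = 1 beat
  dotted half = 3 beats
Sum = 4 + 0.5 + 1.5 + 3 + 0.5 + 1 + 1 + 3
= 14.5 beats


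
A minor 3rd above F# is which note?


Reasoning:
A 3rd spans 3 letter names, so from F we land on A
A minor 3rd = 3 semitones above F#
Spell A at that pitch: A
= A


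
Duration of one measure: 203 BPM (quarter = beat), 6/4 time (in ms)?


Reasoning:
Quarter-note beat duration = 60000 / 203 ms
Beats per measure (6/4) = 6
One measure = 6 × 60000 / 203 = 360000 / 203 ms
= 1773.4 ms


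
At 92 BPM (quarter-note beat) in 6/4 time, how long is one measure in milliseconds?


Step by step:
Quarter-note beat duration = 60000 / 92 ms
Beats per measure (6/4) = 6
One measure = 6 × 60000 / 92 = 360000 / 92 ms
= 3913.0 ms


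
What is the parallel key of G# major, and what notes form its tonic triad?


Parallel keys share the same tonic but differ in mode
G# major → parallel is G# minor
Tonic triad of G# minor = G# B D#
= G# minor; triad = G# B D#


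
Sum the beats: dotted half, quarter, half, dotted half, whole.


Working:
Beat values:
  dotted half = 3 beats
  quarter = 1 beat
  half = 2 beats
  dotted half = 3 beats
  whole = 4 beats
Sum = 3 + 1 + 2 + 3 + 4
= 13 beats


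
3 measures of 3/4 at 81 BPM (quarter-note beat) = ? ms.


Let's work it out.
Quarter-note beat duration = 60000 / 81 ms
Beats per measure (3/4) = 3
One measure = 3 × 60000 / 81 = 180000 / 81 ms
3 measures = 3 × 180000 / 81 = 540000 / 81
= 6666.7 ms


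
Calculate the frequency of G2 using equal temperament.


Working:
f = 440 × 2^(n/12) where n = semitones from A4
G2: -26 semitones from A4
f = 440 × 2^(-26/12)
f = 98.00 Hz


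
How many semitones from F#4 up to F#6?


Step by step:
Absolute semitone position = octave×12 + chromatic position
F#4: 4×12 + 6 = 54
F#6: 6×12 + 6 = 78
Difference = 78 - 54 = 24
= 24 semitones


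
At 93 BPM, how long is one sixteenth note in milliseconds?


Let's work it out.
One quarter-note beat = 60000 / BPM = 60000 / 93 ms
Sixteenth note = 1/4 × quarter note
Duration = 1/4 × 60000 / 93 = 15000 / 93
= 161.3 ms


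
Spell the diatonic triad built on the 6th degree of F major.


F major scale: F G A Bb C D E
Diatonic triad on degree 6 stacks scale notes 6, 1, 3: D F A
D→F = 3 semitones; D→A = 7 semitones → minor triad
= D F A (minor)


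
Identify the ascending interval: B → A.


Letter names: B → A spans 7 letter names → a 7th
Semitones: B → A = 10 half-steps
A 7th of 10 semitones is a minor 7th
= minor 7th


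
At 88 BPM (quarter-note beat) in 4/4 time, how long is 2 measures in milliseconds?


Step by step:
Quarter-note beat duration = 60000 / 88 ms
Beats per measure (4/4) = 4
One measure = 4 × 60000 / 88 = 240000 / 88 ms
2 measures = 2 × 240000 / 88 = 480000 / 88
= 5454.5 ms


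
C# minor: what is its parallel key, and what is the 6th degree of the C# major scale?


Let's work it out.
Parallel keys share the same tonic but differ in mode
C# minor → parallel is C# major
C# major scale: C# D# E# F# G# A# B#
= C# major; 6th degree = A#


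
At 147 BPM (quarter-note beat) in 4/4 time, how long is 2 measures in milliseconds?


Step by step:
Quarter-note beat duration = 60000 / 147 ms
Beats per measure (4/4) = 4
One measure = 4 × 60000 / 147 = 240000 / 147 ms
2 measures = 2 × 240000 / 147 = 480000 / 147
= 3265.3 ms


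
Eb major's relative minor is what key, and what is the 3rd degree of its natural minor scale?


Step by step:
The relative minor shares the major's key signature and starts on its 6th degree
6th degree = a major 6th above the tonic; a major 6th above Eb is C
→ relative minor of Eb major is C minor
C natural minor scale: C D Eb F G Ab Bb
= C minor; 3rd degree = Eb


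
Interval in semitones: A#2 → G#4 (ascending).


Solution.
Absolute semitone position = octave×12 + chromatic position
A#2: 2×12 + 10 = 34
G#4: 4×12 + 8 = 56
Difference = 56 - 34 = 22
= 22 semitones


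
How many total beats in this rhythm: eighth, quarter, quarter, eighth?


Let's work it out.
Beat values:
  eighth = 0.5 beats
  quarter = 1 beat
  quarter = 1 beat
  eighth = 0.5 beats
Sum = 0.5 + 1 + 1 + 0.5
= 3 beats


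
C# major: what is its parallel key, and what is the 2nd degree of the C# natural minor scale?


Solution.
Parallel keys share the same tonic but differ in mode
C# major → parallel is C# minor
C# natural minor scale: C# D# E F# G# A B
= C# minor; 2nd degree = D#


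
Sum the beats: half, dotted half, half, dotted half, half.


Step by step:
Beat values:
  half = 2 beats
  dotted half = 3 beats
  half = 2 beats
  dotted half = 3 beats
  half = 2 beats
Sum = 2 + 3 + 2 + 3 + 2
= 12 beats


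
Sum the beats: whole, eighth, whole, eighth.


Beat values:
  whole = 4 beats
  eighth = 0.5 beats
  whole = 4 beats
  eighth = 0.5 beats
Sum = 4 + 0.5 + 4 + 0.5
= 9 beats


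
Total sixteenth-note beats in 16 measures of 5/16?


Solution.
Time signature 5/16: the bottom number 16 means the sixteenth note gets one count
The top number 5 means 5 sixteenth-note beats per measure
Total = 5 × 16 measures
= 80 sixteenth-note beats


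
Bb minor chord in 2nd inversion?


Solution.
Root position: Bb Db F
2nd inversion: move root and 3rd up an octave
Bass note: F
Notes (bottom to top) = F Bb Db


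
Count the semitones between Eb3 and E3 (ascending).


Reasoning:
Absolute semitone position = octave×12 + chromatic position
Eb3: 3×12 + 3 = 39
E3: 3×12 + 4 = 40
Difference = 40 - 39 = 1
= 1 semitone


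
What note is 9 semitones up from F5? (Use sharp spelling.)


Let's work it out.
F5: chromatic position 5 in octave 5 → absolute = 5×12 + 5 = 65
Transpose up 9: 65 + 9 = 74
74 = 6×12 + 2 → D in octave 6
Result = D6


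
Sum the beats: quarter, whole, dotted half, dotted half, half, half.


Let's work it out.
Beat values:
  quarter = 1 beat
  whole = 4 beats
  dotted half = 3 beats
  dotted half = 3 beats
  half = 2 beats
  half = 2 beats
Sum = 1 + 4 + 3 + 3 + 2 + 2
= 15 beats


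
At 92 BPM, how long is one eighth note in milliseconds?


One quarter-note beat = 60000 / BPM = 60000 / 92 ms
Eighth note = 1/2 × quarter note
Duration = 1/2 × 60000 / 92 = 30000 / 92
= 326.1 ms


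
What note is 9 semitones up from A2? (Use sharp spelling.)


A2: chromatic position 9 in octave 2 → absolute = 2×12 + 9 = 33
Transpose up 9: 33 + 9 = 42
42 = 3×12 + 6 → F# in octave 3
Result = F#3


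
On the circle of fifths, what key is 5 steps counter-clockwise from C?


Each counter-clockwise step moves down a perfect 5th (= up a perfect 4th)
From C: C → F → Bb → Eb → Ab → Db
= Db


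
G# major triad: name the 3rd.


Reasoning:
Major triad = root + major 3rd (4 semitones) + perfect 5th (7 semitones)
A triad on G# stacks thirds, so the chord tones use letter names G-B-D
Root: G#
Major 3rd above G#: B#
Perfect 5th above G#: D#
The 3rd = B#


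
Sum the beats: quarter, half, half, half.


Solution.
Beat values:
  quarter = 1 beat
  half = 2 beats
  half = 2 beats
  half = 2 beats
Sum = 1 + 2 + 2 + 2
= 7 beats


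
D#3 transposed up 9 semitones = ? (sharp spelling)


D#3: chromatic position 3 in octave 3 → absolute = 3×12 + 3 = 39
Transpose up 9: 39 + 9 = 48
48 = 4×12 + 0 → C in octave 4
Result = C4


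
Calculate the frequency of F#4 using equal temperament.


Let's work it out.
f = 440 × 2^(n/12) where n = semitones from A4
F#4: -3 semitones from A4
f = 440 × 2^(-3/12)
f = 369.99 Hz


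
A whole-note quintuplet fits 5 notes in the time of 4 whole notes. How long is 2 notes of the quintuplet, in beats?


Let's work it out.
Quintuplet: 5 notes occupy the space of 4 whole notes
Space = 4 × 4 = 16 beats
Each quintuplet note = 16 / 5 = 16/5 beats
2 notes = 2 × 16/5 = 32/5
= 32/5 beats


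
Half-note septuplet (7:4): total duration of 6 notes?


Let's work it out.
Septuplet: 7 notes occupy the space of 4 half notes
Space = 4 × 2 = 8 beats
Each septuplet note = 8 / 7 = 8/7 beats
6 notes = 6 × 8/7 = 48/7
= 48/7 beats


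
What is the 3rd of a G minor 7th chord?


Solution.
Minor 7th chord = root + minor 3rd + perfect 5th + minor 7th
Seventh chords stack in thirds, so the letter names are G-B-D-F
Root: G
Minor 3rd above G: Bb
Perfect 5th above G: D
Minor 7th above G: F
The 3rd = Bb


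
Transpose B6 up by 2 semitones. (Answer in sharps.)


Let's work it out.
B6: chromatic position 11 in octave 6 → absolute = 6×12 + 11 = 83
Transpose up 2: 83 + 2 = 85
85 = 7×12 + 1 → C# in octave 7
Result = C#7


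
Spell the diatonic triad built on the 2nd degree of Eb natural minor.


Working:
Eb natural minor scale: Eb F Gb Ab Bb Cb Db
Diatonic triad on degree 2 stacks scale notes 2, 4, 6: F Ab Cb
F→Ab = 3 semitones; F→Cb = 6 semitones → diminished triad
= F Ab Cb (diminished)


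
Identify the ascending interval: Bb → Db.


Solution.
Letter names: B → D spans 3 letter names → a 3rd
Semitones: Bb → Db = 3 half-steps
A 3rd of 3 semitones is a minor 3rd
= minor 3rd


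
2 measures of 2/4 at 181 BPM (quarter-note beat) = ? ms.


Let's work it out.
Quarter-note beat duration = 60000 / 181 ms
Beats per measure (2/4) = 2
One measure = 2 × 60000 / 181 = 120000 / 181 ms
2 measures = 2 × 120000 / 181 = 240000 / 181
= 1326.0 ms


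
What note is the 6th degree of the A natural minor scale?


Reasoning:
Natural minor scale pattern: W-H-W-W-H-W-W (2-1-2-2-1-2-2 semitones)
Starting from A:
  A + 2 semitones → B
  B + 1 semitone → C
  C + 2 semitones → D
  D + 2 semitones → E
  E + 1 semitone → F
  F + 2 semitones → G
  G + 2 semitones → A
Scale: A B C D E F G
Degree 6 = F


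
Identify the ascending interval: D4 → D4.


Letter names: D → D spans 1 letter name → a unison
Semitones: D4 → D4 = 0 half-steps
A unison of 0 semitones is a perfect unison
= perfect unison


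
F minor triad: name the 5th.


Minor triad = root + minor 3rd (3 semitones) + perfect 5th (7 semitones)
A triad on F stacks thirds, so the chord tones use letter names F-A-C
Root: F
Minor 3rd above F: Ab
Perfect 5th above F: C
The 5th = C


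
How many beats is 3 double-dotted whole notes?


Reasoning:
Base whole note = 4 beats
Dot 1 adds half the previous value: +2
Dot 2 adds half the previous value: +1
One double-dotted whole = 4 + 2 + 1 = 7
3 of them = 3 × 7 = 21
= 21 beats


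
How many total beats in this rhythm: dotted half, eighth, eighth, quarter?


Solution.
Beat values:
  dotted half = 3 beats
  eighth = 0.5 beats
  eighth = 0.5 beats
  quarter = 1 beat
Sum = 3 + 0.5 + 0.5 + 1
= 5 beats


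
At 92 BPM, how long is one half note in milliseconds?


Step by step:
One quarter-note beat = 60000 / BPM = 60000 / 92 ms
Half note = 2 × quarter note
Duration = 2 × 60000 / 92 = 120000 / 92
= 1304.3 ms


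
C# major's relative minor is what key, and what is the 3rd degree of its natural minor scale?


Working:
The relative minor shares the major's key signature and starts on its 6th degree
6th degree = a major 6th above the tonic; a major 6th above C# is A#
→ relative minor of C# major is A# minor
A# natural minor scale: A# B# C# D# E# F# G#
= A# minor; 3rd degree = C#


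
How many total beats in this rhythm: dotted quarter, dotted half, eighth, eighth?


Beat values:
  dotted quarter = 1.5 beats
  dotted half = 3 beats
  eighth = 0.5 beats
  eighth = 0.5 beats
Sum = 1.5 + 3 + 0.5 + 0.5
= 5.5 beats


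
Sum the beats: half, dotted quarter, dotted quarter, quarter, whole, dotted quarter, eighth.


Step by step:
Beat values:
  half = 2 beats
  dotted quarter = 1.5 beats
  dotted quarter = 1.5 beats
  quarter = 1 beat
  whole = 4 beats
  dotted quarter = 1.5 beats
  eighth = 0.5 beats
Sum = 2 + 1.5 + 1.5 + 1 + 4 + 1.5 + 0.5
= 12 beats


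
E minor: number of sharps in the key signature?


Let's work it out.
Sharp minor keys follow the circle of fifths: A(0), E(1), B(2), F#(3), C#(4), G#(5), D#(6), A#(7)
E minor has 1 sharp
Order of sharps: F# C# G# D# A# E# B# → first 1: F#
= 1 sharp


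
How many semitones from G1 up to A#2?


Step by step:
Absolute semitone position = octave×12 + chromatic position
G1: 1×12 + 7 = 19
A#2: 2×12 + 10 = 34
Difference = 34 - 19 = 15
= 15 semitones


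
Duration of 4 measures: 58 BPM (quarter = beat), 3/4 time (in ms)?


Let's work it out.
Quarter-note beat duration = 60000 / 58 ms
Beats per measure (3/4) = 3
One measure = 3 × 60000 / 58 = 180000 / 58 ms
4 measures = 4 × 180000 / 58 = 720000 / 58
= 12413.8 ms


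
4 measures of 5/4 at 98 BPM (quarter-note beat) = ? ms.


Working:
Quarter-note beat duration = 60000 / 98 ms
Beats per measure (5/4) = 5
One measure = 5 × 60000 / 98 = 300000 / 98 ms
4 measures = 4 × 300000 / 98 = 1200000 / 98
= 12244.9 ms


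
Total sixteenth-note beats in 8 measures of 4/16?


Let's work it out.
Time signature 4/16: the bottom number 16 means the sixteenth note gets one count
The top number 4 means 4 sixteenth-note beats per measure
Total = 4 × 8 measures
= 32 sixteenth-note beats


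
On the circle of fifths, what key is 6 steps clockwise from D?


Each clockwise step on the circle of fifths moves up a perfect 5th
From D: D → A → E → B → F#/Gb → Db → Ab
= Ab


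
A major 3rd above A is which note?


A 3rd spans 3 letter names, so from A we land on C
A major 3rd = 4 semitones above A
Spell C at that pitch: C#
= C#


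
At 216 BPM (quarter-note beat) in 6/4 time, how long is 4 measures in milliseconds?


Solution.
Quarter-note beat duration = 60000 / 216 ms
Beats per measure (6/4) = 6
One measure = 6 × 60000 / 216 = 360000 / 216 ms
4 measures = 4 × 360000 / 216 = 1440000 / 216
= 6666.7 ms


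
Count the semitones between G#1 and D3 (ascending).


Working:
Absolute semitone position = octave×12 + chromatic position
G#1: 1×12 + 8 = 20
D3: 3×12 + 2 = 38
Difference = 38 - 20 = 18
= 18 semitones


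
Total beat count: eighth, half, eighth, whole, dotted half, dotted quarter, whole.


Step by step:
Beat values:
  eighth = 0.5 beats
  half = 2 beats
  eighth = 0.5 beats
  whole = 4 beats
  dotted half = 3 beats
  dotted quarter = 1.5 beats
  whole = 4 beats
Sum = 0.5 + 2 + 0.5 + 4 + 3 + 1.5 + 4
= 15.5 beats


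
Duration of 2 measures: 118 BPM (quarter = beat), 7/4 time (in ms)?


Step by step:
Quarter-note beat duration = 60000 / 118 ms
Beats per measure (7/4) = 7
One measure = 7 × 60000 / 118 = 420000 / 118 ms
2 measures = 2 × 420000 / 118 = 840000 / 118
= 7118.6 ms


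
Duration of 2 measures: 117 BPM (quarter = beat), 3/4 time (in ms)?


Step by step:
Quarter-note beat duration = 60000 / 117 ms
Beats per measure (3/4) = 3
One measure = 3 × 60000 / 117 = 180000 / 117 ms
2 measures = 2 × 180000 / 117 = 360000 / 117
= 3076.9 ms


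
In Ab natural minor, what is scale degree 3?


Working:
Natural minor scale pattern: W-H-W-W-H-W-W (2-1-2-2-1-2-2 semitones)
Starting from Ab:
  Ab + 2 semitones → Bb
  Bb + 1 semitone → Cb
  Cb + 2 semitones → Db
  Db + 2 semitones → Eb
  Eb + 1 semitone → Fb
  Fb + 2 semitones → Gb
  Gb + 2 semitones → Ab
Scale: Ab Bb Cb Db Eb Fb Gb
Degree 3 = Cb


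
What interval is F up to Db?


Working:
Letter names: F → D spans 6 letter names → a 6th
Semitones: F → Db = 8 half-steps
A 6th of 8 semitones is a minor 6th
= minor 6th


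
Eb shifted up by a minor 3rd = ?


minor 3rd: 3 letter names, 3 semitones
Letter: E + 2 → G
Pitch: Eb + 3 semitones, spelled as a G → Gb
= Gb


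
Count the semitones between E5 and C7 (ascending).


Absolute semitone position = octave×12 + chromatic position
E5: 5×12 + 4 = 64
C7: 7×12 + 0 = 84
Difference = 84 - 64 = 20
= 20 semitones


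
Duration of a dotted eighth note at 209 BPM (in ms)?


Working:
One quarter-note beat = 60000 / BPM = 60000 / 209 ms
Dotted eighth note = 3/4 × quarter note
Duration = 3/4 × 60000 / 209 = 45000 / 209
= 215.3 ms


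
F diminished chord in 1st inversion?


Let's work it out.
Root position: F Ab Cb
1st inversion: move root up an octave
Bass note: Ab
Notes (bottom to top) = Ab Cb F


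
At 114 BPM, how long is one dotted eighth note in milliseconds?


One quarter-note beat = 60000 / BPM = 60000 / 114 ms
Dotted eighth note = 3/4 × quarter note
Duration = 3/4 × 60000 / 114 = 45000 / 114
= 394.7 ms


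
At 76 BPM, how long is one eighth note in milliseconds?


Working:
One quarter-note beat = 60000 / BPM = 60000 / 76 ms
Eighth note = 1/2 × quarter note
Duration = 1/2 × 60000 / 76 = 30000 / 76
= 394.7 ms


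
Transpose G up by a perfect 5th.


Step by step:
perfect 5th: 5 letter names, 7 semitones
Letter: G + 4 → D
Pitch: G + 7 semitones, spelled as a D → D
= D


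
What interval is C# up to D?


Reasoning:
Letter names: C → D spans 2 letter names → a 2nd
Semitones: C# → D = 1 half-step
A 2nd of 1 semitone is a minor 2nd
= minor 2nd


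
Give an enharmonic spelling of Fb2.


Enharmonic notes sound the same pitch but are spelled with different letter names
Fb and E name the same pitch class
= E2


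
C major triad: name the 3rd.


Let's work it out.
Major triad = root + major 3rd (4 semitones) + perfect 5th (7 semitones)
A triad on C stacks thirds, so the chord tones use letter names C-E-G
Root: C
Major 3rd above C: E
Perfect 5th above C: G
The 3rd = E


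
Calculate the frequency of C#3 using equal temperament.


f = 440 × 2^(n/12) where n = semitones from A4
C#3: -20 semitones from A4
f = 440 × 2^(-20/12)
f = 138.59 Hz


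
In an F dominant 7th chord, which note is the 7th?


Solution.
Dominant 7th chord = root + major 3rd + perfect 5th + minor 7th
Seventh chords stack in thirds, so the letter names are F-A-C-E
Root: F
Major 3rd above F: A
Perfect 5th above F: C
Minor 7th above F: Eb
The 7th = Eb


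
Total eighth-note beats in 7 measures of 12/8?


Reasoning:
Time signature 12/8: the bottom number 8 means the eighth note gets one count
The top number 12 means 12 eighth-note beats per measure
Total = 12 × 7 measures
= 84 eighth-note beats
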